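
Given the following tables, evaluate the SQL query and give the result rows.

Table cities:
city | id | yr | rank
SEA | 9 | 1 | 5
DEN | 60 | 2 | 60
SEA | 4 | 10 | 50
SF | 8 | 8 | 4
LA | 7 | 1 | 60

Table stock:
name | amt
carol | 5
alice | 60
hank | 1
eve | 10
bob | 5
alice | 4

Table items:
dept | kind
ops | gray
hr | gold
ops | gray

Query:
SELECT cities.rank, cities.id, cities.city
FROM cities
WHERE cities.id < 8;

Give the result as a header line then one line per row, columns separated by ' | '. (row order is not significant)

After WHERE (2 rows):
cities.city | cities.id | cities.yr | cities.rank
SEA | 4 | 10 | 50
LA | 7 | 1 | 60
After SELECT (2 rows):
cities.rank | cities.id | cities.city
50 | 4 | SEA
60 | 7 | LA

== RESULT ==
cities.rank | cities.id | cities.city
50 | 4 | SEA
60 | 7 | LA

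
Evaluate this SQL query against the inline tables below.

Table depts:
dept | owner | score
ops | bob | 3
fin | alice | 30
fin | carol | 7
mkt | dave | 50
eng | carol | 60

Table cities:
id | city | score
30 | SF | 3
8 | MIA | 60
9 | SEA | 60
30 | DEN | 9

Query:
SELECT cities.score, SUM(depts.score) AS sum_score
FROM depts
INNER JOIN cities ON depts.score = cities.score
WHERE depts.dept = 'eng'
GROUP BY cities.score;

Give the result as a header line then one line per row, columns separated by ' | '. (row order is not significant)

== RESULT ==
cities.score | sum_score
60 | 120

Derivation:
After JOIN cities (3 rows):
depts.dept | depts.owner | depts.score | cities.id | cities.city | cities.score
ops | bob | 3 | 30 | SF | 3
eng | carol | 60 | 8 | MIA | 60
eng | carol | 60 | 9 | SEA | 60
After WHERE (2 rows):
depts.dept | depts.owner | depts.score | cities.id | cities.city | cities.score
eng | carol | 60 | 8 | MIA | 60
eng | carol | 60 | 9 | SEA | 60
After GROUP BY (1 rows):
cities.score | sum_score
60 | 120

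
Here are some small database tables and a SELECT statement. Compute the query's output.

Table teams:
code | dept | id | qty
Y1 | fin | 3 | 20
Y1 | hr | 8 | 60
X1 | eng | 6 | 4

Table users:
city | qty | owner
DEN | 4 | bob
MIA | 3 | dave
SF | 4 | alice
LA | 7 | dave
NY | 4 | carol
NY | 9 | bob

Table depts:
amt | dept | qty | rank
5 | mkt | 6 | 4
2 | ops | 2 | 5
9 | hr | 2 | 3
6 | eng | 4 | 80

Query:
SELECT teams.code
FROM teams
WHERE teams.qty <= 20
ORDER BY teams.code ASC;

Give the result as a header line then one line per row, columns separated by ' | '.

After WHERE (2 rows):
teams.code | teams.dept | teams.id | teams.qty
Y1 | fin | 3 | 20
X1 | eng | 6 | 4
After SELECT (2 rows):
teams.code
Y1
X1
After ORDER BY (2 rows):
teams.code
X1
Y1

== RESULT ==
teams.code
X1
Y1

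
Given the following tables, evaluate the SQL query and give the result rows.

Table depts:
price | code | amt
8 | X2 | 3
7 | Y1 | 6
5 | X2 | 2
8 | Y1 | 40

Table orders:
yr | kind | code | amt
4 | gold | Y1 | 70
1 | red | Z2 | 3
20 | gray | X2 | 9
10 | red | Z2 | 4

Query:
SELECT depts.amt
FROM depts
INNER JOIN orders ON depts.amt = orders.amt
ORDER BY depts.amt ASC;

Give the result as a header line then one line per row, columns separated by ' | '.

== RESULT ==
depts.amt
3

Derivation:
After JOIN orders (1 rows):
depts.price | depts.code | depts.amt | orders.yr | orders.kind | orders.code | orders.amt
8 | X2 | 3 | 1 | red | Z2 | 3
After SELECT (1 rows):
depts.amt
3
After ORDER BY (1 rows):
depts.amt
3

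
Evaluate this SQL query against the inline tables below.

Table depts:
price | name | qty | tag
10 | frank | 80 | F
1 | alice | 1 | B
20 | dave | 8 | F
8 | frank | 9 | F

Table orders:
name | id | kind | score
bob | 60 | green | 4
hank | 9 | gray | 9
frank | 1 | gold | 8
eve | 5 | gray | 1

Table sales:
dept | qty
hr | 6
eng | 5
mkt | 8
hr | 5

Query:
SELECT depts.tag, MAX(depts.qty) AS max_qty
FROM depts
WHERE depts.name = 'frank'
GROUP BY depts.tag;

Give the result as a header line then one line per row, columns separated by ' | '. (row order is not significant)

After WHERE (2 rows):
depts.price | depts.name | depts.qty | depts.tag
10 | frank | 80 | F
8 | frank | 9 | F
After GROUP BY (1 rows):
depts.tag | max_qty
F | 80

== RESULT ==
depts.tag | max_qty
F | 80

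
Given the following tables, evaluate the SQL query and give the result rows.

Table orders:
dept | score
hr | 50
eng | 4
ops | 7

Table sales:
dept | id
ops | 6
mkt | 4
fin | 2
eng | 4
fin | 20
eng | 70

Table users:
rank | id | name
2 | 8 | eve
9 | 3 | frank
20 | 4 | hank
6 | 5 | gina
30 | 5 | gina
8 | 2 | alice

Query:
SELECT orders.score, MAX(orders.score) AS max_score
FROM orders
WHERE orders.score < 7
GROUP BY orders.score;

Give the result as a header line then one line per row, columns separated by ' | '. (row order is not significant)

== RESULT ==
orders.score | max_score
4 | 4

Derivation:
After WHERE (1 rows):
orders.dept | orders.score
eng | 4
After GROUP BY (1 rows):
orders.score | max_score
4 | 4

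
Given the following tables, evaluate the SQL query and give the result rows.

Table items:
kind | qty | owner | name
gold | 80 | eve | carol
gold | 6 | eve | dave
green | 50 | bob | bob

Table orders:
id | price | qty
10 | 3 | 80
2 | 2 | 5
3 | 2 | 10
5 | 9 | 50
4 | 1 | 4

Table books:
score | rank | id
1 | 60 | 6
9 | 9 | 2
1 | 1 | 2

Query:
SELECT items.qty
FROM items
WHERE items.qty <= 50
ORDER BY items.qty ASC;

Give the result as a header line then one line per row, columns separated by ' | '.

== RESULT ==
items.qty
6
50

Derivation:
After WHERE (2 rows):
items.kind | items.qty | items.owner | items.name
gold | 6 | eve | dave
green | 50 | bob | bob
After SELECT (2 rows):
items.qty
6
50
After ORDER BY (2 rows):
items.qty
6
50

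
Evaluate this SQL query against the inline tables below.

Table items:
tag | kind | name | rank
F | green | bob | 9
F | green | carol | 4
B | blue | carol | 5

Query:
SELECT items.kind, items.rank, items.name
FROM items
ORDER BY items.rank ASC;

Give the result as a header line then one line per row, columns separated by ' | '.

== RESULT ==
items.kind | items.rank | items.name
green | 4 | carol
blue | 5 | carol
green | 9 | bob

Derivation:
After SELECT (3 rows):
items.kind | items.rank | items.name
green | 9 | bob
green | 4 | carol
blue | 5 | carol
After ORDER BY (3 rows):
items.kind | items.rank | items.name
green | 4 | carol
blue | 5 | carol
green | 9 | bob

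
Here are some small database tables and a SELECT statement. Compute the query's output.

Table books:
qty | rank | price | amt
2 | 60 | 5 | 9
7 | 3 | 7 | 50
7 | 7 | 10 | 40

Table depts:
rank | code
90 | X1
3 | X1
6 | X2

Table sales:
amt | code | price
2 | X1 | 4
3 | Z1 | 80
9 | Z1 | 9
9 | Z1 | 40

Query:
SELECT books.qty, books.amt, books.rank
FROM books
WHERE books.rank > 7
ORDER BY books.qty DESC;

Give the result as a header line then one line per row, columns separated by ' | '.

After WHERE (1 rows):
books.qty | books.rank | books.price | books.amt
2 | 60 | 5 | 9
After SELECT (1 rows):
books.qty | books.amt | books.rank
2 | 9 | 60
After ORDER BY (1 rows):
books.qty | books.amt | books.rank
2 | 9 | 60

== RESULT ==
books.qty | books.amt | books.rank
2 | 9 | 60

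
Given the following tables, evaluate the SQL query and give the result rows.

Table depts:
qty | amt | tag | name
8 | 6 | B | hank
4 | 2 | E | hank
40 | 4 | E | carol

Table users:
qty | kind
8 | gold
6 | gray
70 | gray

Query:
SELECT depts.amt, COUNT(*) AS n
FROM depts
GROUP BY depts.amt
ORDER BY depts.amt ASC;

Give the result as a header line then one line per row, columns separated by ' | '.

After GROUP BY (3 rows):
depts.amt | n
6 | 1
2 | 1
4 | 1
After ORDER BY (3 rows):
depts.amt | n
2 | 1
4 | 1
6 | 1

== RESULT ==
depts.amt | n
2 | 1
4 | 1
6 | 1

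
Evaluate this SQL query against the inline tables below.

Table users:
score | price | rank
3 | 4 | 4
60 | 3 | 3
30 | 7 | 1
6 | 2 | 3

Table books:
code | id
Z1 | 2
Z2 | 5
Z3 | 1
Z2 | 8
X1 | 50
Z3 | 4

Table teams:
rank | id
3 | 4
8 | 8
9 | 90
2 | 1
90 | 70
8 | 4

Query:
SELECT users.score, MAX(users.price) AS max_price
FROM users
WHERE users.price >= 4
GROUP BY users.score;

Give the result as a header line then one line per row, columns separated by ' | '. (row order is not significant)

== RESULT ==
users.score | max_price
3 | 4
30 | 7

Derivation:
After WHERE (2 rows):
users.score | users.price | users.rank
3 | 4 | 4
30 | 7 | 1
After GROUP BY (2 rows):
users.score | max_price
3 | 4
30 | 7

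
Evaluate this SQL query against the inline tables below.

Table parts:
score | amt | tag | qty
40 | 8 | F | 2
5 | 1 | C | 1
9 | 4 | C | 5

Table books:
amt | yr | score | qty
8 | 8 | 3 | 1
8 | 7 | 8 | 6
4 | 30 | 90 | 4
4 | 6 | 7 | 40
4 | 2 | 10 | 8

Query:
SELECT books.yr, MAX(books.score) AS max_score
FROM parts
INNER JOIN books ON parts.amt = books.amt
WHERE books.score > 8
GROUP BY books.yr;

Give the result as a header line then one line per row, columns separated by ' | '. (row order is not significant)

After JOIN books (5 rows):
parts.score | parts.amt | parts.tag | parts.qty | books.amt | books.yr | books.score | books.qty
40 | 8 | F | 2 | 8 | 8 | 3 | 1
40 | 8 | F | 2 | 8 | 7 | 8 | 6
9 | 4 | C | 5 | 4 | 30 | 90 | 4
9 | 4 | C | 5 | 4 | 6 | 7 | 40
9 | 4 | C | 5 | 4 | 2 | 10 | 8
After WHERE (2 rows):
parts.score | parts.amt | parts.tag | parts.qty | books.amt | books.yr | books.score | books.qty
9 | 4 | C | 5 | 4 | 30 | 90 | 4
9 | 4 | C | 5 | 4 | 2 | 10 | 8
After GROUP BY (2 rows):
books.yr | max_score
30 | 90
2 | 10

== RESULT ==
books.yr | max_score
30 | 90
2 | 10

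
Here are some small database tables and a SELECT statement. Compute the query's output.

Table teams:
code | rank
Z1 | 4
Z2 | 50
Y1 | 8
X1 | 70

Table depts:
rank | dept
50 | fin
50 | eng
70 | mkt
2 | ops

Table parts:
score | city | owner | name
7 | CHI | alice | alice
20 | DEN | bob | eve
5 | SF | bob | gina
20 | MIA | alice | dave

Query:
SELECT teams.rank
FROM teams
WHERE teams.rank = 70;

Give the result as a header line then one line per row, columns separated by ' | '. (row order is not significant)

After WHERE (1 rows):
teams.code | teams.rank
X1 | 70
After SELECT (1 rows):
teams.rank
70

== RESULT ==
teams.rank
70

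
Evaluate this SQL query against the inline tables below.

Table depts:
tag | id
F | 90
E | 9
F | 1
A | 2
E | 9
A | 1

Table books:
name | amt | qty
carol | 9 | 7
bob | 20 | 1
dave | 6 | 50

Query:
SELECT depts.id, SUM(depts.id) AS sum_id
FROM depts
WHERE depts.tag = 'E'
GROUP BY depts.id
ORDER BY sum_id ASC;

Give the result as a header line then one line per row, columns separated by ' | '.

== RESULT ==
depts.id | sum_id
9 | 18

Derivation:
After WHERE (2 rows):
depts.tag | depts.id
E | 9
E | 9
After GROUP BY (1 rows):
depts.id | sum_id
9 | 18
After ORDER BY (1 rows):
depts.id | sum_id
9 | 18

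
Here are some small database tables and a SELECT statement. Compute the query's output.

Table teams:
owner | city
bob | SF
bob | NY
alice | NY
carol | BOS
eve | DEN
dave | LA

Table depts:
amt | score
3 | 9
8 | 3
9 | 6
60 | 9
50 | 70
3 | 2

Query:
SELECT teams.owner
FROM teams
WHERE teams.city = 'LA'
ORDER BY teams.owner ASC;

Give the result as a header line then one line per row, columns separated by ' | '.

== RESULT ==
teams.owner
dave

Derivation:
After WHERE (1 rows):
teams.owner | teams.city
dave | LA
After SELECT (1 rows):
teams.owner
dave
After ORDER BY (1 rows):
teams.owner
dave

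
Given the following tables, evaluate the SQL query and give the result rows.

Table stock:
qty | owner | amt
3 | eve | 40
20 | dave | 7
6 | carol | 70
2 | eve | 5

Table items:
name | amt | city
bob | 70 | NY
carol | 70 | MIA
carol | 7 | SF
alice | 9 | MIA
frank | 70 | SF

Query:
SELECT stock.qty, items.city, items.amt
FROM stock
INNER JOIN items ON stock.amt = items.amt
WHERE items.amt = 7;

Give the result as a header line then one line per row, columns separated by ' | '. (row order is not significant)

== RESULT ==
stock.qty | items.city | items.amt
20 | SF | 7

Derivation:
After JOIN items (4 rows):
stock.qty | stock.owner | stock.amt | items.name | items.amt | items.city
20 | dave | 7 | carol | 7 | SF
6 | carol | 70 | bob | 70 | NY
6 | carol | 70 | carol | 70 | MIA
6 | carol | 70 | frank | 70 | SF
After WHERE (1 rows):
stock.qty | stock.owner | stock.amt | items.name | items.amt | items.city
20 | dave | 7 | carol | 7 | SF
After SELECT (1 rows):
stock.qty | items.city | items.amt
20 | SF | 7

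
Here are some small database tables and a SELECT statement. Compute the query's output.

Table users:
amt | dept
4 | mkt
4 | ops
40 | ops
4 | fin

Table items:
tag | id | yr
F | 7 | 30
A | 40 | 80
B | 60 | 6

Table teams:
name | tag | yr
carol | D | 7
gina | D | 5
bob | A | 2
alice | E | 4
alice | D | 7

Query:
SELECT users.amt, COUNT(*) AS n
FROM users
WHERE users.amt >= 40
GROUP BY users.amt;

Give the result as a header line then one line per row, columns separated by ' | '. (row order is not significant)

After WHERE (1 rows):
users.amt | users.dept
40 | ops
After GROUP BY (1 rows):
users.amt | n
40 | 1

== RESULT ==
users.amt | n
40 | 1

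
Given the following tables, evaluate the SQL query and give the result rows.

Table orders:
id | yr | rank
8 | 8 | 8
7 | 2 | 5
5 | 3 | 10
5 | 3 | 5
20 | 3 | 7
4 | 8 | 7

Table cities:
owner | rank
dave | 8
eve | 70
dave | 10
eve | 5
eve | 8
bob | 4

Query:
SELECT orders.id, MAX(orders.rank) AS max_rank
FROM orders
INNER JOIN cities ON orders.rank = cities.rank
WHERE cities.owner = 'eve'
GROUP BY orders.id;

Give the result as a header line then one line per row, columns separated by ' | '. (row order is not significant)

== RESULT ==
orders.id | max_rank
8 | 8
7 | 5
5 | 5

Derivation:
After JOIN cities (5 rows):
orders.id | orders.yr | orders.rank | cities.owner | cities.rank
8 | 8 | 8 | dave | 8
8 | 8 | 8 | eve | 8
7 | 2 | 5 | eve | 5
5 | 3 | 10 | dave | 10
5 | 3 | 5 | eve | 5
After WHERE (3 rows):
orders.id | orders.yr | orders.rank | cities.owner | cities.rank
8 | 8 | 8 | eve | 8
7 | 2 | 5 | eve | 5
5 | 3 | 5 | eve | 5
After GROUP BY (3 rows):
orders.id | max_rank
8 | 8
7 | 5
5 | 5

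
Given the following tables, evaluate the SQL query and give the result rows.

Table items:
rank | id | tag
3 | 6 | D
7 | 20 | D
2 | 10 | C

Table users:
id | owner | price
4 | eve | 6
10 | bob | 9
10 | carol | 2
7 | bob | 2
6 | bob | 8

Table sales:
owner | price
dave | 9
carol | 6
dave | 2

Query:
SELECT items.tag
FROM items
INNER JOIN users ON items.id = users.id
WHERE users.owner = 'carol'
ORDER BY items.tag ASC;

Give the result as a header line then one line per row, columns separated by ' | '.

== RESULT ==
items.tag
C

Derivation:
After JOIN users (3 rows):
items.rank | items.id | items.tag | users.id | users.owner | users.price
3 | 6 | D | 6 | bob | 8
2 | 10 | C | 10 | bob | 9
2 | 10 | C | 10 | carol | 2
After WHERE (1 rows):
items.rank | items.id | items.tag | users.id | users.owner | users.price
2 | 10 | C | 10 | carol | 2
After SELECT (1 rows):
items.tag
C
After ORDER BY (1 rows):
items.tag
C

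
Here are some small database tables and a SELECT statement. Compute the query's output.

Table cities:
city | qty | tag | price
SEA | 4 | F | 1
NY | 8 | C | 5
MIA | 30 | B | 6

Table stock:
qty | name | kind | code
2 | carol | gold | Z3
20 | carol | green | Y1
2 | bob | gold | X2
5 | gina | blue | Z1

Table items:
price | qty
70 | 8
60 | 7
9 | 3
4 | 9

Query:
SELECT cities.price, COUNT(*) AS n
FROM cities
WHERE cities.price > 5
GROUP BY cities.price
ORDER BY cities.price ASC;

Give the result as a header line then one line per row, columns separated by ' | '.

After WHERE (1 rows):
cities.city | cities.qty | cities.tag | cities.price
MIA | 30 | B | 6
After GROUP BY (1 rows):
cities.price | n
6 | 1
After ORDER BY (1 rows):
cities.price | n
6 | 1

== RESULT ==
cities.price | n
6 | 1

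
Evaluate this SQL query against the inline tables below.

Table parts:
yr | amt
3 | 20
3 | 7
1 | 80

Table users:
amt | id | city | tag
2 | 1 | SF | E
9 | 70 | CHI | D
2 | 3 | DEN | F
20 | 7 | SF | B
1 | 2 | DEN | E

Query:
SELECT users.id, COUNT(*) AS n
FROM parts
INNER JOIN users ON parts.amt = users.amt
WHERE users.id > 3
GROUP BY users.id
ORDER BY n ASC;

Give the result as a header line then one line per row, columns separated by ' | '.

== RESULT ==
users.id | n
7 | 1

Derivation:
After JOIN users (1 rows):
parts.yr | parts.amt | users.amt | users.id | users.city | users.tag
3 | 20 | 20 | 7 | SF | B
After WHERE (1 rows):
parts.yr | parts.amt | users.amt | users.id | users.city | users.tag
3 | 20 | 20 | 7 | SF | B
After GROUP BY (1 rows):
users.id | n
7 | 1
After ORDER BY (1 rows):
users.id | n
7 | 1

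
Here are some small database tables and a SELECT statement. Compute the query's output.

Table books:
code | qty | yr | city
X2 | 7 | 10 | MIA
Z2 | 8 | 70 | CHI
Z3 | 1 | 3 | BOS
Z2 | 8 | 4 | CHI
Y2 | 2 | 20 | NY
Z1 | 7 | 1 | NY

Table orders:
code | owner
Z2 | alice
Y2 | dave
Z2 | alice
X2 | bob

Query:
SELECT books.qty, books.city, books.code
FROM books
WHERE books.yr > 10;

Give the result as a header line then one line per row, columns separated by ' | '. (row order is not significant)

== RESULT ==
books.qty | books.city | books.code
8 | CHI | Z2
2 | NY | Y2

Derivation:
After WHERE (2 rows):
books.code | books.qty | books.yr | books.city
Z2 | 8 | 70 | CHI
Y2 | 2 | 20 | NY
After SELECT (2 rows):
books.qty | books.city | books.code
8 | CHI | Z2
2 | NY | Y2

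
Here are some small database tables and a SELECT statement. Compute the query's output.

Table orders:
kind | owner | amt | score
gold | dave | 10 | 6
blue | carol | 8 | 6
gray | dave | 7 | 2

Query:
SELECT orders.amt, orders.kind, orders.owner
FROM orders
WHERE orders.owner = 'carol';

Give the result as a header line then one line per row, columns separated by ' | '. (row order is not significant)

After WHERE (1 rows):
orders.kind | orders.owner | orders.amt | orders.score
blue | carol | 8 | 6
After SELECT (1 rows):
orders.amt | orders.kind | orders.owner
8 | blue | carol

== RESULT ==
orders.amt | orders.kind | orders.owner
8 | blue | carol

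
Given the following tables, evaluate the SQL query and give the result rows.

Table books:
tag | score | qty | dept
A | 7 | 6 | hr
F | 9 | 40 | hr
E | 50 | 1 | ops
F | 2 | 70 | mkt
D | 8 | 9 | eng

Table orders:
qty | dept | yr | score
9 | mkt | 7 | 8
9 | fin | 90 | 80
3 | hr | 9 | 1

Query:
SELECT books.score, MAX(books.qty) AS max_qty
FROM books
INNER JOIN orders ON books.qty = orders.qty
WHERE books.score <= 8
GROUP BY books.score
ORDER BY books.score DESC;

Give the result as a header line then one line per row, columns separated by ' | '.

== RESULT ==
books.score | max_qty
8 | 9

Derivation:
After JOIN orders (2 rows):
books.tag | books.score | books.qty | books.dept | orders.qty | orders.dept | orders.yr | orders.score
D | 8 | 9 | eng | 9 | mkt | 7 | 8
D | 8 | 9 | eng | 9 | fin | 90 | 80
After WHERE (2 rows):
books.tag | books.score | books.qty | books.dept | orders.qty | orders.dept | orders.yr | orders.score
D | 8 | 9 | eng | 9 | mkt | 7 | 8
D | 8 | 9 | eng | 9 | fin | 90 | 80
After GROUP BY (1 rows):
books.score | max_qty
8 | 9
After ORDER BY (1 rows):
books.score | max_qty
8 | 9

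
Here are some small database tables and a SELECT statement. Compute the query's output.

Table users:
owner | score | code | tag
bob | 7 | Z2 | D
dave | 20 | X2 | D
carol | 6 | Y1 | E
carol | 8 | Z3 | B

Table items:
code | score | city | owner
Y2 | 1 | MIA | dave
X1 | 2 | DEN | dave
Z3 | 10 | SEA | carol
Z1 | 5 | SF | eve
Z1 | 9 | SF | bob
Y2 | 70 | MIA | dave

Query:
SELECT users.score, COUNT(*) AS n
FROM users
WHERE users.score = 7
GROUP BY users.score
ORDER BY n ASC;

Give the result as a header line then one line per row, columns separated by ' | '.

== RESULT ==
users.score | n
7 | 1

Derivation:
After WHERE (1 rows):
users.owner | users.score | users.code | users.tag
bob | 7 | Z2 | D
After GROUP BY (1 rows):
users.score | n
7 | 1
After ORDER BY (1 rows):
users.score | n
7 | 1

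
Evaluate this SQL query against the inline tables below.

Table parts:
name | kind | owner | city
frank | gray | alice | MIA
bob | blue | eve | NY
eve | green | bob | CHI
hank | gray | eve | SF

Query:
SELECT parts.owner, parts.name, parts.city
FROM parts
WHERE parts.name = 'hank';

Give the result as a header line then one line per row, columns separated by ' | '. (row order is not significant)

After WHERE (1 rows):
parts.name | parts.kind | parts.owner | parts.city
hank | gray | eve | SF
After SELECT (1 rows):
parts.owner | parts.name | parts.city
eve | hank | SF

== RESULT ==
parts.owner | parts.name | parts.city
eve | hank | SF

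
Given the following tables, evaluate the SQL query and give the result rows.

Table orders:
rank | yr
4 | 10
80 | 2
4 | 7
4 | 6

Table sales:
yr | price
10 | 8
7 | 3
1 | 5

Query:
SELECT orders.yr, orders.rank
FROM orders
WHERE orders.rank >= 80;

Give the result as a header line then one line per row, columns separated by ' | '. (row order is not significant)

== RESULT ==
orders.yr | orders.rank
2 | 80

Derivation:
After WHERE (1 rows):
orders.rank | orders.yr
80 | 2
After SELECT (1 rows):
orders.yr | orders.rank
2 | 80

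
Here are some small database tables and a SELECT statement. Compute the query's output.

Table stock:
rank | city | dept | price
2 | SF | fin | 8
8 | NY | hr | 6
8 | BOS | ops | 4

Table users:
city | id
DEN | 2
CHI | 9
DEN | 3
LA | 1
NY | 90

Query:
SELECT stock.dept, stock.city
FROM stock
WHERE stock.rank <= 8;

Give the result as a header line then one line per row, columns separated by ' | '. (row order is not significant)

After WHERE (3 rows):
stock.rank | stock.city | stock.dept | stock.price
2 | SF | fin | 8
8 | NY | hr | 6
8 | BOS | ops | 4
After SELECT (3 rows):
stock.dept | stock.city
fin | SF
hr | NY
ops | BOS

== RESULT ==
stock.dept | stock.city
fin | SF
hr | NY
ops | BOS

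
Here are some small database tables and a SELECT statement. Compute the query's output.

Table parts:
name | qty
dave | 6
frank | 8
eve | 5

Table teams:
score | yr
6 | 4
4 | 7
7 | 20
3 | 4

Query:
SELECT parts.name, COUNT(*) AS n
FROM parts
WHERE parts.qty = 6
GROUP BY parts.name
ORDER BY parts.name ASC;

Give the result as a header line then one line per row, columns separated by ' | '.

After WHERE (1 rows):
parts.name | parts.qty
dave | 6
After GROUP BY (1 rows):
parts.name | n
dave | 1
After ORDER BY (1 rows):
parts.name | n
dave | 1

== RESULT ==
parts.name | n
dave | 1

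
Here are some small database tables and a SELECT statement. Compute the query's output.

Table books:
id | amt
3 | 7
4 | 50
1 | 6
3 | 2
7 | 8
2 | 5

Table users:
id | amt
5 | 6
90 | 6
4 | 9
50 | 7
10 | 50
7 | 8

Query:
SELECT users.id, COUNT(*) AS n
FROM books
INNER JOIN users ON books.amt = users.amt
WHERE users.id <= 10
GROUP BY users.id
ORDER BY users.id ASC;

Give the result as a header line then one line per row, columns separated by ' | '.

After JOIN users (5 rows):
books.id | books.amt | users.id | users.amt
3 | 7 | 50 | 7
4 | 50 | 10 | 50
1 | 6 | 5 | 6
1 | 6 | 90 | 6
7 | 8 | 7 | 8
After WHERE (3 rows):
books.id | books.amt | users.id | users.amt
4 | 50 | 10 | 50
1 | 6 | 5 | 6
7 | 8 | 7 | 8
After GROUP BY (3 rows):
users.id | n
10 | 1
5 | 1
7 | 1
After ORDER BY (3 rows):
users.id | n
5 | 1
7 | 1
10 | 1

== RESULT ==
users.id | n
5 | 1
7 | 1
10 | 1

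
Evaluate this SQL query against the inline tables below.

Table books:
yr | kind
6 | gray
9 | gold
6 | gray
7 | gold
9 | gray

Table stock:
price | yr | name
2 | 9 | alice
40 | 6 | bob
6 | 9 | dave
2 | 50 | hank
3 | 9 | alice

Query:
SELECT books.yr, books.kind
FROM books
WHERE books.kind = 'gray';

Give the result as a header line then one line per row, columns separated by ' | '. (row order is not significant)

After WHERE (3 rows):
books.yr | books.kind
6 | gray
6 | gray
9 | gray
After SELECT (3 rows):
books.yr | books.kind
6 | gray
6 | gray
9 | gray

== RESULT ==
books.yr | books.kind
6 | gray
6 | gray
9 | gray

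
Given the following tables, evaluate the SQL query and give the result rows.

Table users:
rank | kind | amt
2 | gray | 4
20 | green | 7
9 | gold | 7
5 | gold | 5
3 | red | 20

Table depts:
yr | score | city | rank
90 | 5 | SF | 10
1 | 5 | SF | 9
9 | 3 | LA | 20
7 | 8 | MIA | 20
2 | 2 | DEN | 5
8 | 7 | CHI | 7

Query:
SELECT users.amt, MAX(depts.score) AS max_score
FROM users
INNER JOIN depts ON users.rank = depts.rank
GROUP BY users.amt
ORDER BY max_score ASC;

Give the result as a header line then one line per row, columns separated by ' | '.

== RESULT ==
users.amt | max_score
5 | 2
7 | 8

Derivation:
After JOIN depts (4 rows):
users.rank | users.kind | users.amt | depts.yr | depts.score | depts.city | depts.rank
20 | green | 7 | 9 | 3 | LA | 20
20 | green | 7 | 7 | 8 | MIA | 20
9 | gold | 7 | 1 | 5 | SF | 9
5 | gold | 5 | 2 | 2 | DEN | 5
After GROUP BY (2 rows):
users.amt | max_score
7 | 8
5 | 2
After ORDER BY (2 rows):
users.amt | max_score
5 | 2
7 | 8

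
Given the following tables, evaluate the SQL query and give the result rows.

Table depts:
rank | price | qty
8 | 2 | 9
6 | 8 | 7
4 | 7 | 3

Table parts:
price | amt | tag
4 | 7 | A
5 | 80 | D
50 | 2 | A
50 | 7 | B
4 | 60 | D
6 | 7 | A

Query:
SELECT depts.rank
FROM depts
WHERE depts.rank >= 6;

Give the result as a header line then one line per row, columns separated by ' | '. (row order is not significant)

After WHERE (2 rows):
depts.rank | depts.price | depts.qty
8 | 2 | 9
6 | 8 | 7
After SELECT (2 rows):
depts.rank
8
6

== RESULT ==
depts.rank
8
6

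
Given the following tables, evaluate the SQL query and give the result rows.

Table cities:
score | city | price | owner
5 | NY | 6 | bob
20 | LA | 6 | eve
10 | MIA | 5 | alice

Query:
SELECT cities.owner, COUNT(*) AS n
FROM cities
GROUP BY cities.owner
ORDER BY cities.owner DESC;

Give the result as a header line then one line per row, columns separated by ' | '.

After GROUP BY (3 rows):
cities.owner | n
bob | 1
eve | 1
alice | 1
After ORDER BY (3 rows):
cities.owner | n
eve | 1
bob | 1
alice | 1

== RESULT ==
cities.owner | n
eve | 1
bob | 1
alice | 1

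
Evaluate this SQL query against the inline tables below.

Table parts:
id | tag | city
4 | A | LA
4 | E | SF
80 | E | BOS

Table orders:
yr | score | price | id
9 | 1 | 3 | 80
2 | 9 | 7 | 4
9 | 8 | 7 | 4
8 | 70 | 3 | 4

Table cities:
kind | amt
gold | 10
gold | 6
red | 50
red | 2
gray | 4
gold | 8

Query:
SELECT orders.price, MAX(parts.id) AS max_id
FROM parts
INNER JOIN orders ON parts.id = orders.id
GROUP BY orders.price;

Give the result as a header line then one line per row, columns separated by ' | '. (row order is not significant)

After JOIN orders (7 rows):
parts.id | parts.tag | parts.city | orders.yr | orders.score | orders.price | orders.id
4 | A | LA | 2 | 9 | 7 | 4
4 | A | LA | 9 | 8 | 7 | 4
4 | A | LA | 8 | 70 | 3 | 4
4 | E | SF | 2 | 9 | 7 | 4
4 | E | SF | 9 | 8 | 7 | 4
4 | E | SF | 8 | 70 | 3 | 4
80 | E | BOS | 9 | 1 | 3 | 80
After GROUP BY (2 rows):
orders.price | max_id
7 | 4
3 | 80

== RESULT ==
orders.price | max_id
7 | 4
3 | 80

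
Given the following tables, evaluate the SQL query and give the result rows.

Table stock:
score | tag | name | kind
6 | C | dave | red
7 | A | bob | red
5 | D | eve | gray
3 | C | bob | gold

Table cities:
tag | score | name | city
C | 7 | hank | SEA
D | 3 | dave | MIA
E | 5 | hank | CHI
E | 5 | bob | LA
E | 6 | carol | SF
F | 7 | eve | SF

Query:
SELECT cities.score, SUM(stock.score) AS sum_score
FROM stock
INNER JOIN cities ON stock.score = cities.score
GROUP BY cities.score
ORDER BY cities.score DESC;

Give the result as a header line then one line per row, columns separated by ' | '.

After JOIN cities (6 rows):
stock.score | stock.tag | stock.name | stock.kind | cities.tag | cities.score | cities.name | cities.city
6 | C | dave | red | E | 6 | carol | SF
7 | A | bob | red | C | 7 | hank | SEA
7 | A | bob | red | F | 7 | eve | SF
5 | D | eve | gray | E | 5 | hank | CHI
5 | D | eve | gray | E | 5 | bob | LA
3 | C | bob | gold | D | 3 | dave | MIA
After GROUP BY (4 rows):
cities.score | sum_score
6 | 6
7 | 14
5 | 10
3 | 3
After ORDER BY (4 rows):
cities.score | sum_score
7 | 14
6 | 6
5 | 10
3 | 3

== RESULT ==
cities.score | sum_score
7 | 14
6 | 6
5 | 10
3 | 3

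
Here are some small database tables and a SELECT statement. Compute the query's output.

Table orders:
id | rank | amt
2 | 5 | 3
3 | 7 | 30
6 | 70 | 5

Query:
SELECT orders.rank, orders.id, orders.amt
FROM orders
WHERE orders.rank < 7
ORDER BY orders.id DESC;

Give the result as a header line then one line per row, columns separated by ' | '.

== RESULT ==
orders.rank | orders.id | orders.amt
5 | 2 | 3

Derivation:
After WHERE (1 rows):
orders.id | orders.rank | orders.amt
2 | 5 | 3
After SELECT (1 rows):
orders.rank | orders.id | orders.amt
5 | 2 | 3
After ORDER BY (1 rows):
orders.rank | orders.id | orders.amt
5 | 2 | 3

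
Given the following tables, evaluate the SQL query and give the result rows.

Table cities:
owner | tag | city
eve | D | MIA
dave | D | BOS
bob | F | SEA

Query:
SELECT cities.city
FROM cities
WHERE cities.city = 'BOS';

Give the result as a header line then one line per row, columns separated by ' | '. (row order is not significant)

After WHERE (1 rows):
cities.owner | cities.tag | cities.city
dave | D | BOS
After SELECT (1 rows):
cities.city
BOS

== RESULT ==
cities.city
BOS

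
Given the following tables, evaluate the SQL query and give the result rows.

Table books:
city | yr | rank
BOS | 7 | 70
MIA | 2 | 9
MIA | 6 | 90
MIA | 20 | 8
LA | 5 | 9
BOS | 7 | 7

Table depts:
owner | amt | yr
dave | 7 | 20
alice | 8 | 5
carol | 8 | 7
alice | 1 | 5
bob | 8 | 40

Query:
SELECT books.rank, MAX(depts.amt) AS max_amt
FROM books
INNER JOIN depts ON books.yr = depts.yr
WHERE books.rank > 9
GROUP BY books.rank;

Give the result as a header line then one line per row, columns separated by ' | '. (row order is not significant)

== RESULT ==
books.rank | max_amt
70 | 8

Derivation:
After JOIN depts (5 rows):
books.city | books.yr | books.rank | depts.owner | depts.amt | depts.yr
BOS | 7 | 70 | carol | 8 | 7
MIA | 20 | 8 | dave | 7 | 20
LA | 5 | 9 | alice | 8 | 5
LA | 5 | 9 | alice | 1 | 5
BOS | 7 | 7 | carol | 8 | 7
After WHERE (1 rows):
books.city | books.yr | books.rank | depts.owner | depts.amt | depts.yr
BOS | 7 | 70 | carol | 8 | 7
After GROUP BY (1 rows):
books.rank | max_amt
70 | 8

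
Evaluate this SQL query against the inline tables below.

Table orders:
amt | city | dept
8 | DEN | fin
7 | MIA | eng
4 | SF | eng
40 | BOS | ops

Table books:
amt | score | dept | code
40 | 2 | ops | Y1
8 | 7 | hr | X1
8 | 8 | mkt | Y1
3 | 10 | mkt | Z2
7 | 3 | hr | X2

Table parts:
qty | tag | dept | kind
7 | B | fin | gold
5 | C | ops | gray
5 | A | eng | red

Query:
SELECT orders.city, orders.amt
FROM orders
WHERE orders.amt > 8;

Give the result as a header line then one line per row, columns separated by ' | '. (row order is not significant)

After WHERE (1 rows):
orders.amt | orders.city | orders.dept
40 | BOS | ops
After SELECT (1 rows):
orders.city | orders.amt
BOS | 40

== RESULT ==
orders.city | orders.amt
BOS | 40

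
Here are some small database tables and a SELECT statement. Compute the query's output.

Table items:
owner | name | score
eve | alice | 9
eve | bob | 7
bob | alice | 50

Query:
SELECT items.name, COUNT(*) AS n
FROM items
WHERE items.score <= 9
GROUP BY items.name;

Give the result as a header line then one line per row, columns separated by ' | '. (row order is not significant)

After WHERE (2 rows):
items.owner | items.name | items.score
eve | alice | 9
eve | bob | 7
After GROUP BY (2 rows):
items.name | n
alice | 1
bob | 1

== RESULT ==
items.name | n
alice | 1
bob | 1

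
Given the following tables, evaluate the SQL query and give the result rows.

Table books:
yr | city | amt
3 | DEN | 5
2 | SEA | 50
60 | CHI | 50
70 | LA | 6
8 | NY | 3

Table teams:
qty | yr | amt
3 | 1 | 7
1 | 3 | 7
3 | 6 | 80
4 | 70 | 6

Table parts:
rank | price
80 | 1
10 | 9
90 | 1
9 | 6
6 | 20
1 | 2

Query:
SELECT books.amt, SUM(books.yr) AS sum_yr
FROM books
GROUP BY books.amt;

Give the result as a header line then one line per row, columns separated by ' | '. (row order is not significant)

After GROUP BY (4 rows):
books.amt | sum_yr
5 | 3
50 | 62
6 | 70
3 | 8

== RESULT ==
books.amt | sum_yr
5 | 3
50 | 62
6 | 70
3 | 8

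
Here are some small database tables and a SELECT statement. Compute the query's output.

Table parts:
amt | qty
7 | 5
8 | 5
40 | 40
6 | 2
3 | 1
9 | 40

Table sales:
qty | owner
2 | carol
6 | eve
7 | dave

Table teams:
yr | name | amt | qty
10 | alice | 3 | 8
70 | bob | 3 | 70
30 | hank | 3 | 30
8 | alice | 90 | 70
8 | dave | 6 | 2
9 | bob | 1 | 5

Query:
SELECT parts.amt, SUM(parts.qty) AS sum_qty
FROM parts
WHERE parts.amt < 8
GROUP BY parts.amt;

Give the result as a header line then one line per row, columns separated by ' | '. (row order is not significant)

After WHERE (3 rows):
parts.amt | parts.qty
7 | 5
6 | 2
3 | 1
After GROUP BY (3 rows):
parts.amt | sum_qty
7 | 5
6 | 2
3 | 1

== RESULT ==
parts.amt | sum_qty
7 | 5
6 | 2
3 | 1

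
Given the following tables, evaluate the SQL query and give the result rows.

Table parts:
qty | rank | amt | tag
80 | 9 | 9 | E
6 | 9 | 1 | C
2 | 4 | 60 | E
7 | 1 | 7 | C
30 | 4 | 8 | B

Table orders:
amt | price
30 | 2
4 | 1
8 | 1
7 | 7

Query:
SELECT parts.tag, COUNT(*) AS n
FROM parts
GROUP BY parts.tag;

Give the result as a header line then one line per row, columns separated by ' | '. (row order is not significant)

After GROUP BY (3 rows):
parts.tag | n
E | 2
C | 2
B | 1

== RESULT ==
parts.tag | n
E | 2
C | 2
B | 1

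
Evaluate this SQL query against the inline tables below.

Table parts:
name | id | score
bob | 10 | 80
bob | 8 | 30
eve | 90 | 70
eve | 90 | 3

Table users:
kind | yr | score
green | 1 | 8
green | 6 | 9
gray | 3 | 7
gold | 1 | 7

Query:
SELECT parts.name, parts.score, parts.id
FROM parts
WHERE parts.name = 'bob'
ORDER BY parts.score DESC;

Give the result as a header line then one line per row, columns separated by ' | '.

After WHERE (2 rows):
parts.name | parts.id | parts.score
bob | 10 | 80
bob | 8 | 30
After SELECT (2 rows):
parts.name | parts.score | parts.id
bob | 80 | 10
bob | 30 | 8
After ORDER BY (2 rows):
parts.name | parts.score | parts.id
bob | 80 | 10
bob | 30 | 8

== RESULT ==
parts.name | parts.score | parts.id
bob | 80 | 10
bob | 30 | 8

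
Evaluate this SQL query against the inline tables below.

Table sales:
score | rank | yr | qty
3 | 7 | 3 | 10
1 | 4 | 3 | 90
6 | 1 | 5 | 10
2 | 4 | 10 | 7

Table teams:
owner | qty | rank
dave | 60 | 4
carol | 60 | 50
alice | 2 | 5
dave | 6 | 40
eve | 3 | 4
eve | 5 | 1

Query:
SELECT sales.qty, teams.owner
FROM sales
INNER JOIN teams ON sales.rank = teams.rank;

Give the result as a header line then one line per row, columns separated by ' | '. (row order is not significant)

After JOIN teams (5 rows):
sales.score | sales.rank | sales.yr | sales.qty | teams.owner | teams.qty | teams.rank
1 | 4 | 3 | 90 | dave | 60 | 4
1 | 4 | 3 | 90 | eve | 3 | 4
6 | 1 | 5 | 10 | eve | 5 | 1
2 | 4 | 10 | 7 | dave | 60 | 4
2 | 4 | 10 | 7 | eve | 3 | 4
After SELECT (5 rows):
sales.qty | teams.owner
90 | dave
90 | eve
10 | eve
7 | dave
7 | eve

== RESULT ==
sales.qty | teams.owner
90 | dave
90 | eve
10 | eve
7 | dave
7 | eve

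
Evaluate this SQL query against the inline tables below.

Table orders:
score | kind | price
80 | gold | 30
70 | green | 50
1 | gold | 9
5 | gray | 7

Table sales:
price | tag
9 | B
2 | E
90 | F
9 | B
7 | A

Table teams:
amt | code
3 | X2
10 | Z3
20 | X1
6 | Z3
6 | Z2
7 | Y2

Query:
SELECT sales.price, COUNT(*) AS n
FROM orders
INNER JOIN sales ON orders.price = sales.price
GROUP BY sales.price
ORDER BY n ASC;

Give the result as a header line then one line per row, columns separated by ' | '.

== RESULT ==
sales.price | n
7 | 1
9 | 2

Derivation:
After JOIN sales (3 rows):
orders.score | orders.kind | orders.price | sales.price | sales.tag
1 | gold | 9 | 9 | B
1 | gold | 9 | 9 | B
5 | gray | 7 | 7 | A
After GROUP BY (2 rows):
sales.price | n
9 | 2
7 | 1
After ORDER BY (2 rows):
sales.price | n
7 | 1
9 | 2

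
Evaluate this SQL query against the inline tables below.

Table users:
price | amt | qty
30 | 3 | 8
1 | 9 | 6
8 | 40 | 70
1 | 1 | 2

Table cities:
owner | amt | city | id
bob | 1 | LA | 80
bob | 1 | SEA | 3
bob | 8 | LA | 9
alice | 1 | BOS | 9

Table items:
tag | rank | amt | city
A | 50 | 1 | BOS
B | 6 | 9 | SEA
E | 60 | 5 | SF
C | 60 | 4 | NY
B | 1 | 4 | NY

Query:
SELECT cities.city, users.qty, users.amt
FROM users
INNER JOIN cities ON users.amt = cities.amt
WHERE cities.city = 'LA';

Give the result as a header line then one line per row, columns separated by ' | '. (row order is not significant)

After JOIN cities (3 rows):
users.price | users.amt | users.qty | cities.owner | cities.amt | cities.city | cities.id
1 | 1 | 2 | bob | 1 | LA | 80
1 | 1 | 2 | bob | 1 | SEA | 3
1 | 1 | 2 | alice | 1 | BOS | 9
After WHERE (1 rows):
users.price | users.amt | users.qty | cities.owner | cities.amt | cities.city | cities.id
1 | 1 | 2 | bob | 1 | LA | 80
After SELECT (1 rows):
cities.city | users.qty | users.amt
LA | 2 | 1

== RESULT ==
cities.city | users.qty | users.amt
LA | 2 | 1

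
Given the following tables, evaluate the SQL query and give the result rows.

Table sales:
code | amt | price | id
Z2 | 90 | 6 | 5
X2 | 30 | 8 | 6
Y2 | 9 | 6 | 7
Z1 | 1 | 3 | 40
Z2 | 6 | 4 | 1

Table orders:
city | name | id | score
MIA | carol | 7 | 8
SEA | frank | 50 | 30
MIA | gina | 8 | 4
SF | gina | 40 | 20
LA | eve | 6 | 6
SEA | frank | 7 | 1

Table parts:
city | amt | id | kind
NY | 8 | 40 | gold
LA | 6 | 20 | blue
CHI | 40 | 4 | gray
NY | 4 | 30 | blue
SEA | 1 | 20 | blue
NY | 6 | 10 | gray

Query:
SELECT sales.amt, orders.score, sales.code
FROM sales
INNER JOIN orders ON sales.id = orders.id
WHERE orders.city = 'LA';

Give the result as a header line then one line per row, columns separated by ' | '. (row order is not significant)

== RESULT ==
sales.amt | orders.score | sales.code
30 | 6 | X2

Derivation:
After JOIN orders (4 rows):
sales.code | sales.amt | sales.price | sales.id | orders.city | orders.name | orders.id | orders.score
X2 | 30 | 8 | 6 | LA | eve | 6 | 6
Y2 | 9 | 6 | 7 | MIA | carol | 7 | 8
Y2 | 9 | 6 | 7 | SEA | frank | 7 | 1
Z1 | 1 | 3 | 40 | SF | gina | 40 | 20
After WHERE (1 rows):
sales.code | sales.amt | sales.price | sales.id | orders.city | orders.name | orders.id | orders.score
X2 | 30 | 8 | 6 | LA | eve | 6 | 6
After SELECT (1 rows):
sales.amt | orders.score | sales.code
30 | 6 | X2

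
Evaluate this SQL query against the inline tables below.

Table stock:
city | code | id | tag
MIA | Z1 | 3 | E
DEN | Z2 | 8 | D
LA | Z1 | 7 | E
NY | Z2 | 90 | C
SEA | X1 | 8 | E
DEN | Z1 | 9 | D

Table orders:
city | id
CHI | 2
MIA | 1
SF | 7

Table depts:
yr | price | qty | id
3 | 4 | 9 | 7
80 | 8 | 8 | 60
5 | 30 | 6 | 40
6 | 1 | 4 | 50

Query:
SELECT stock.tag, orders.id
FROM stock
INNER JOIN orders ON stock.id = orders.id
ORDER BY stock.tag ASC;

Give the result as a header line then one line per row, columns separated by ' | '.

== RESULT ==
stock.tag | orders.id
E | 7

Derivation:
After JOIN orders (1 rows):
stock.city | stock.code | stock.id | stock.tag | orders.city | orders.id
LA | Z1 | 7 | E | SF | 7
After SELECT (1 rows):
stock.tag | orders.id
E | 7
After ORDER BY (1 rows):
stock.tag | orders.id
E | 7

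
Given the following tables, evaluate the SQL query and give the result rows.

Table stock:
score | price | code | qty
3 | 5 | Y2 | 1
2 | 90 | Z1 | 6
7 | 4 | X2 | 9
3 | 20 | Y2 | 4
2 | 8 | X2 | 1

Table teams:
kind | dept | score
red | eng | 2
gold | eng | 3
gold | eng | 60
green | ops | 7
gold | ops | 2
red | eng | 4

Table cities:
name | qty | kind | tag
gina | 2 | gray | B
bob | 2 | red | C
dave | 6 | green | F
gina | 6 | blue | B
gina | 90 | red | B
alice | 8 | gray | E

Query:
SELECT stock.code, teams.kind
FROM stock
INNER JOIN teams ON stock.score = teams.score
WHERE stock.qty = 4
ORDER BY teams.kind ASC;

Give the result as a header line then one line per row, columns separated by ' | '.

After JOIN teams (7 rows):
stock.score | stock.price | stock.code | stock.qty | teams.kind | teams.dept | teams.score
3 | 5 | Y2 | 1 | gold | eng | 3
2 | 90 | Z1 | 6 | red | eng | 2
2 | 90 | Z1 | 6 | gold | ops | 2
7 | 4 | X2 | 9 | green | ops | 7
3 | 20 | Y2 | 4 | gold | eng | 3
2 | 8 | X2 | 1 | red | eng | 2
2 | 8 | X2 | 1 | gold | ops | 2
After WHERE (1 rows):
stock.score | stock.price | stock.code | stock.qty | teams.kind | teams.dept | teams.score
3 | 20 | Y2 | 4 | gold | eng | 3
After SELECT (1 rows):
stock.code | teams.kind
Y2 | gold
After ORDER BY (1 rows):
stock.code | teams.kind
Y2 | gold

== RESULT ==
stock.code | teams.kind
Y2 | gold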